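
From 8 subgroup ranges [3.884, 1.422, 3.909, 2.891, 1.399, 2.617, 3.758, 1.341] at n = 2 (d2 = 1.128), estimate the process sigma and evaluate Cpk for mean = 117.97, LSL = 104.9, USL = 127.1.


R_bar = (3.884 + 1.422 + 3.909 + 2.891 + 1.399 + 2.617 + 3.758 + 1.341) / 8 = 2.652625
sigma = R_bar / d2 = 2.652625 / 1.128 = 2.3516179
Cp = (USL - LSL)/(6*sigma) = (127.1 - 104.9)/(6*2.3516179) = 1.5734
Cpu = (127.1 - 117.97)/(3*2.3516179) = 1.2941
Cpl = (117.97 - 104.9)/(3*2.3516179) = 1.8526
Cpk = min(Cpu, Cpl) = 1.2941

1.2941


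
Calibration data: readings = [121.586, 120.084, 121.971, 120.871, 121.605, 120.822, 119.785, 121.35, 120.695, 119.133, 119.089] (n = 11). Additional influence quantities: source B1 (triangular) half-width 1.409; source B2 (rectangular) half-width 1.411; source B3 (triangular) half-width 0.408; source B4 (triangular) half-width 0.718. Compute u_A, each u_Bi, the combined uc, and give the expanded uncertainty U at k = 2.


mean = (121.586 + 120.084 + 121.971 + 120.871 + 121.605 + 120.822 + 119.785 + 121.35 + 120.695 + 119.133 + 119.089) / 11 = 120.6355455
s = sqrt(sum((x - mean)^2)/(n-1)) = 0.99538459
u_A = s / sqrt(n) = 0.99538459 / sqrt(11) = 0.30011975
u_B1 = 1.409 / sqrt(6) = 0.57522184
u_B2 = 1.411 / sqrt(3) = 0.81464123
u_B3 = 0.408 / sqrt(6) = 0.1665653
u_B4 = 0.718 / sqrt(6) = 0.29312227
uc = sqrt(0.30011975^2 + 0.57522184^2 + 0.81464123^2 + 0.1665653^2 + 0.29312227^2) = 1.0946493
U = k * uc = 2 * 1.0946493
U = 2.1893

2.1893


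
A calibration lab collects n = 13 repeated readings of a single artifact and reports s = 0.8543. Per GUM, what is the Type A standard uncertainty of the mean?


u_A = s / sqrt(n)
u_A = 0.8543 / sqrt(13)
u_A = 0.8543 / 3.6055513
u_A = 0.2369

0.2369


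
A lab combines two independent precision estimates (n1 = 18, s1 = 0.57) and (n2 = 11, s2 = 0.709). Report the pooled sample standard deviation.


s_p = sqrt(((n1-1)*s1^2 + (n2-1)*s2^2) / (n1+n2-2))
numerator = (18-1)*0.57^2 + (11-1)*0.709^2 = 5.5233 + 5.02681 = 10.55011
denominator = 18 + 11 - 2 = 27
s_p^2 = 10.55011 / 27 = 0.39074481
s_p = sqrt(0.39074481) = 0.6251

0.6251


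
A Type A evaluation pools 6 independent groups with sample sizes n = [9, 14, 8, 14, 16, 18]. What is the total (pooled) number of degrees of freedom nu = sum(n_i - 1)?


nu = sum_i (n_i - 1)
nu = ((9 - 1) + (14 - 1) + (8 - 1) + (14 - 1) + (16 - 1) + (18 - 1))
nu = 8 + 13 + 7 + 13 + 15 + 17
nu = 73

73


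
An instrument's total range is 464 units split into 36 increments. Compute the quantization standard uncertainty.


resolution = range / divisions
resolution = 464 / 36 = 12.888889
u_res = resolution / (2*sqrt(3))
u_res = 12.888889 / 3.4641016
u_res = 3.7207

3.7207


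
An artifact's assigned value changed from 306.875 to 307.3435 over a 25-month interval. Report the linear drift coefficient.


rate = (v2 - v1) / months
= (307.3435 - 306.875) / 25
= 0.4685 / 25
= 0.0187

0.0187


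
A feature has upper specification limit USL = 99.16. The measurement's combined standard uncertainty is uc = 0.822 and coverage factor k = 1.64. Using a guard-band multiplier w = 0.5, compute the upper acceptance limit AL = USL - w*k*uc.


U = k * uc = 1.64 * 0.822 = 1.34808
guard band g = w * U = 0.5 * 1.34808 = 0.67404
AL = USL - g = 99.16 - 0.67404
AL = 98.4860

98.4860


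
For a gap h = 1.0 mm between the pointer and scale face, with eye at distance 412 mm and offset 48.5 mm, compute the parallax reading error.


error = h * offset / d
= 1.0 * 48.5 / 412
= 0.1177

0.1177


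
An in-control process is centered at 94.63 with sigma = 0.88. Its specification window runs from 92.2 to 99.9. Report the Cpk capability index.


Cpu = (USL - mean) / (3*sigma) = (99.9 - 94.63) / (3*0.88) = 1.9962
Cpl = (mean - LSL) / (3*sigma) = (94.63 - 92.2) / (3*0.88) = 0.9205
Cpk = min(Cpu, Cpl) = 0.9205

0.9205


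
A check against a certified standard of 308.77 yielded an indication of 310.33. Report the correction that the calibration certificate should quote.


Correction = standard - reading
= 308.77 - 310.33
= -1.5600

-1.5600


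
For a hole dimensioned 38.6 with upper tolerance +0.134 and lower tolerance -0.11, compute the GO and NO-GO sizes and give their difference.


GO = nominal - lower_tol (smallest hole = maximum material condition)
GO = 38.6 - 0.11 = 38.49
NO-GO = nominal + upper_tol (largest hole = least material condition)
NO-GO = 38.6 + 0.134 = 38.734
spread = NO-GO - GO = 38.734 - 38.49 = 0.2440

0.2440


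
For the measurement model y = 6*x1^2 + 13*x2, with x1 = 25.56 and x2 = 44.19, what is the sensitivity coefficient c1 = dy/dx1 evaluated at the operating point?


y = 6*x1^2 + 13*x2
dy/dx1 = 2*6*x1
Evaluate at x1 = 25.56: c1 = 12 * 25.56
c1 = 306.7200

306.7200


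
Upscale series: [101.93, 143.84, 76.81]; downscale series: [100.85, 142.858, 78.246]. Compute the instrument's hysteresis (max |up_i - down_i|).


|101.93 - 100.85| = 1.0800
|143.84 - 142.858| = 0.9820
|76.81 - 78.246| = 1.4360
hysteresis = max(diffs) = 1.4360

1.4360


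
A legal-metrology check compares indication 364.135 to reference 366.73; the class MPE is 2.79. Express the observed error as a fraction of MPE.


e = indication - reference = 364.135 - 366.73 = -2.5950
|e| = 2.5950
ratio = |e| / MPE = 2.5950 / 2.79
ratio = 0.9301

0.9301


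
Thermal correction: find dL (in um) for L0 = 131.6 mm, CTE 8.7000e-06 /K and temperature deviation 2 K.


dL = L * alpha * dT
= 131.6 * 8.7000e-06 * 2
= 0.0022898 mm
dL_um = 0.0022898 * 1000 = 2.2898 um

2.2898


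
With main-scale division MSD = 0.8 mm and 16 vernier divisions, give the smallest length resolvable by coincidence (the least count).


LC = MSD / n_div
= 0.8 / 16
= 0.0500

0.0500


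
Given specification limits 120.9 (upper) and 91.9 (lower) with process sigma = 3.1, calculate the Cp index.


Cp = (USL - LSL) / (6 * sigma)
= (120.9 - 91.9) / (6 * 3.1)
= 29.0000 / 18.6000
= 1.5591

1.5591


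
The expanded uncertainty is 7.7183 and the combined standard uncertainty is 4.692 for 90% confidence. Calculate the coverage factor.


k = U / uc
k = 7.7183 / 4.692
k = 1.645

1.645


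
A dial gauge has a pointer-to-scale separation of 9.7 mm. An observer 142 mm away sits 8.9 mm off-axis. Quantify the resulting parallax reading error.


error = h * offset / d
= 9.7 * 8.9 / 142
= 0.6080

0.6080


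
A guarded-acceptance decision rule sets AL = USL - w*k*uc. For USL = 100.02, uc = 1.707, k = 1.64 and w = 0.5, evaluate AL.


U = k * uc = 1.64 * 1.707 = 2.79948
guard band g = w * U = 0.5 * 2.79948 = 1.39974
AL = USL - g = 100.02 - 1.39974
AL = 98.6203

98.6203


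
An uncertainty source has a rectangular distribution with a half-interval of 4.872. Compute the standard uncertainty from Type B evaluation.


u_B = half_width / sqrt(3)
u_B = 4.872 / 1.7320508
u_B = 2.8129

2.8129


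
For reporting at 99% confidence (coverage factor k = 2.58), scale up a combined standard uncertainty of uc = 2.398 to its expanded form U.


U = k * uc
U = 2.58 * 2.398
U = 6.1868

6.1868


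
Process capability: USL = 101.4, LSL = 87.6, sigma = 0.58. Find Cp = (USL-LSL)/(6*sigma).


Cp = (USL - LSL) / (6 * sigma)
= (101.4 - 87.6) / (6 * 0.58)
= 13.8000 / 3.4800
= 3.9655

3.9655


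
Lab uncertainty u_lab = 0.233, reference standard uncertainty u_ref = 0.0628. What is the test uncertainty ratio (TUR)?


TUR = u_lab / u_ref
= 0.233 / 0.0628
= 3.7102

3.7102


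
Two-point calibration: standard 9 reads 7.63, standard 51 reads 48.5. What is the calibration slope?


slope = (y2 - y1) / (x2 - x1)
= (48.5 - 7.63) / (51 - 9)
= 40.8700 / 42
= 0.9731

0.9731


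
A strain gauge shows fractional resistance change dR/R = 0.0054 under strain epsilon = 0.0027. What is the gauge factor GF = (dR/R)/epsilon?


GF = (dR/R) / epsilon
= 0.0054 / 0.0027
= 2.0000

2.0000


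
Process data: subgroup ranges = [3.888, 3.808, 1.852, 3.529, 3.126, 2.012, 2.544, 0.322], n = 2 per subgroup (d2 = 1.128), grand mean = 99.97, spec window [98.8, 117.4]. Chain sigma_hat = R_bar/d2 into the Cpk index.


R_bar = (3.888 + 3.808 + 1.852 + 3.529 + 3.126 + 2.012 + 2.544 + 0.322) / 8 = 2.635125
sigma = R_bar / d2 = 2.635125 / 1.128 = 2.3361037
Cp = (USL - LSL)/(6*sigma) = (117.4 - 98.8)/(6*2.3361037) = 1.3270
Cpu = (117.4 - 99.97)/(3*2.3361037) = 2.4870
Cpl = (99.97 - 98.8)/(3*2.3361037) = 0.1669
Cpk = min(Cpu, Cpl) = 0.1669

0.1669


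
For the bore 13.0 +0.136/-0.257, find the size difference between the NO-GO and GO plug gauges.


GO = nominal - lower_tol (smallest hole = maximum material condition)
GO = 13.0 - 0.257 = 12.743
NO-GO = nominal + upper_tol (largest hole = least material condition)
NO-GO = 13.0 + 0.136 = 13.136
spread = NO-GO - GO = 13.136 - 12.743 = 0.3930

0.3930


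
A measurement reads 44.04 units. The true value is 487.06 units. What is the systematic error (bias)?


Systematic error = measured - true
= 44.04 - 487.06
= -443.0200

-443.0200


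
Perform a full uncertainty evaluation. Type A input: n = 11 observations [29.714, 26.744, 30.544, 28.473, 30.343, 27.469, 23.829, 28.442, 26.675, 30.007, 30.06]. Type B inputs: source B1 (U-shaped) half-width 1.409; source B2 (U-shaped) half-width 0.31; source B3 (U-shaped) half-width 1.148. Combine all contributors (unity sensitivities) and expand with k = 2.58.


mean = (29.714 + 26.744 + 30.544 + 28.473 + 30.343 + 27.469 + 23.829 + 28.442 + 26.675 + 30.007 + 30.06) / 11 = 28.39090909
s = sqrt(sum((x - mean)^2)/(n-1)) = 2.0717523
u_A = s / sqrt(n) = 2.0717523 / sqrt(11) = 0.62465682
u_B1 = 1.409 / sqrt(2) = 0.99631345
u_B2 = 0.31 / sqrt(2) = 0.2192031
u_B3 = 1.148 / sqrt(2) = 0.81175858
uc = sqrt(0.62465682^2 + 0.99631345^2 + 0.2192031^2 + 0.81175858^2) = 1.4456274
U = k * uc = 2.58 * 1.4456274
U = 3.7297

3.7297


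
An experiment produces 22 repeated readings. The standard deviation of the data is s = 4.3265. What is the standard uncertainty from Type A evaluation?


u_A = s / sqrt(n)
u_A = 4.3265 / sqrt(22)
u_A = 4.3265 / 4.6904158
u_A = 0.9224

0.9224


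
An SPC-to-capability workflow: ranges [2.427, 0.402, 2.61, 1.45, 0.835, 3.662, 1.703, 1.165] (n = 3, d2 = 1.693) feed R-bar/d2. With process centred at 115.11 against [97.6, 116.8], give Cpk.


R_bar = (2.427 + 0.402 + 2.61 + 1.45 + 0.835 + 3.662 + 1.703 + 1.165) / 8 = 1.78175
sigma = R_bar / d2 = 1.78175 / 1.693 = 1.0524217
Cp = (USL - LSL)/(6*sigma) = (116.8 - 97.6)/(6*1.0524217) = 3.0406
Cpu = (116.8 - 115.11)/(3*1.0524217) = 0.5353
Cpl = (115.11 - 97.6)/(3*1.0524217) = 5.5459
Cpk = min(Cpu, Cpl) = 0.5353

0.5353


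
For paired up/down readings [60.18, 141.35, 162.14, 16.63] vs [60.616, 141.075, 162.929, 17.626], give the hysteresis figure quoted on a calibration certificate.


|60.18 - 60.616| = 0.4360
|141.35 - 141.075| = 0.2750
|162.14 - 162.929| = 0.7890
|16.63 - 17.626| = 0.9960
hysteresis = max(diffs) = 0.9960

0.9960


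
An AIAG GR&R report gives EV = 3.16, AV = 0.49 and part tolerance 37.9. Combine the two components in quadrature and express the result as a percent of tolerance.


GRR = sqrt(EV^2 + AV^2) = sqrt(3.16^2 + 0.49^2) = 3.1977648
%GRR = GRR / tol * 100 = 3.1977648 / 37.9 * 100
%GRR = 8.4374

8.4374


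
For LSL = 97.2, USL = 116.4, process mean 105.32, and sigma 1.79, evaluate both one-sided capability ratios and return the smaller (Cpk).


Cpu = (USL - mean) / (3*sigma) = (116.4 - 105.32) / (3*1.79) = 2.0633
Cpl = (mean - LSL) / (3*sigma) = (105.32 - 97.2) / (3*1.79) = 1.5121
Cpk = min(Cpu, Cpl) = 1.5121

1.5121


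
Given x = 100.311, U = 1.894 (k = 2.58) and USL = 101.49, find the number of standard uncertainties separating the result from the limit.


u = U / k = 1.894 / 2.58 = 0.73410853
margin = |USL - x| = |101.49 - 100.311| = 1.179
z = margin / u = 1.179 / 0.73410853
z = 1.6060

1.6060


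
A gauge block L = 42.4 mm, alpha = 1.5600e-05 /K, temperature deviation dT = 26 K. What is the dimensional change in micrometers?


dL = L * alpha * dT
= 42.4 * 1.5600e-05 * 26
= 0.0171974 mm
dL_um = 0.0171974 * 1000 = 17.1974 um

17.1974


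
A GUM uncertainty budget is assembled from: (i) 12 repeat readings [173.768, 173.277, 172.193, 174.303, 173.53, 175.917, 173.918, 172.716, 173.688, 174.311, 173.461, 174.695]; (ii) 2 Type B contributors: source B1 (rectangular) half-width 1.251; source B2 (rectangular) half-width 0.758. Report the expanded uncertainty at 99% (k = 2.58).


mean = (173.768 + 173.277 + 172.193 + 174.303 + 173.53 + 175.917 + 173.918 + 172.716 + 173.688 + 174.311 + 173.461 + 174.695) / 12 = 173.81475
s = sqrt(sum((x - mean)^2)/(n-1)) = 0.95539522
u_A = s / sqrt(n) = 0.95539522 / sqrt(12) = 0.27579884
u_B1 = 1.251 / sqrt(3) = 0.72226519
u_B2 = 0.758 / sqrt(3) = 0.4376315
uc = sqrt(0.27579884^2 + 0.72226519^2 + 0.4376315^2) = 0.88839931
U = k * uc = 2.58 * 0.88839931
U = 2.2921

2.2921


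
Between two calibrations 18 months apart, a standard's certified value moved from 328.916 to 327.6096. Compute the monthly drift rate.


rate = (v2 - v1) / months
= (327.6096 - 328.916) / 18
= -1.3064 / 18
= -0.0726

-0.0726


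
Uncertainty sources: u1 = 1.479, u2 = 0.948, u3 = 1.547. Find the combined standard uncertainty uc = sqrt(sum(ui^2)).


uc = sqrt(1.479^2 + 0.948^2 + 1.547^2)
uc = sqrt(5.479354)
uc = 2.3408

2.3408


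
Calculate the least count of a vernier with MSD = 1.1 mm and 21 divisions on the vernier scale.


LC = MSD / n_div
= 1.1 / 21
= 0.0524

0.0524


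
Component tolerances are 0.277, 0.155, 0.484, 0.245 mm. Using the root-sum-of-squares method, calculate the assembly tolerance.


RSS = sqrt(0.277^2 + 0.155^2 + 0.484^2 + 0.245^2)
= sqrt(0.395035)
= 0.6285

0.6285


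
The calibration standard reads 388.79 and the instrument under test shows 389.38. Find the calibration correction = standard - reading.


Correction = standard - reading
= 388.79 - 389.38
= -0.5900

-0.5900


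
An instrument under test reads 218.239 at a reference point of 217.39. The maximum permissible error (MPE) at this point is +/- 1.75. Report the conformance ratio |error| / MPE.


e = indication - reference = 218.239 - 217.39 = 0.8490
|e| = 0.8490
ratio = |e| / MPE = 0.8490 / 1.75
ratio = 0.4851

0.4851


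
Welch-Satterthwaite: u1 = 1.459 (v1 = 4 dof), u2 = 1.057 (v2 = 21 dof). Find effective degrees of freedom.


uc = sqrt(u1^2 + u2^2) = sqrt(1.459^2 + 1.057^2) = 1.8016465
v_eff = uc^4 / (u1^4/v1 + u2^4/v2)
= 1.8016465^4 / (1.459^4/4 + 1.057^4/21)
= 10.536062 / 1.192261
v_eff = 8.8370

8.8370


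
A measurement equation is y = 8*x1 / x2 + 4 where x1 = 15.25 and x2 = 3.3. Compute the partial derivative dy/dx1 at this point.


y = 8*x1 / x2 + 4
dy/dx1 = 8/x2
Evaluate at x2 = 3.3: c1 = 8 / 3.3
c1 = 2.4242

2.4242


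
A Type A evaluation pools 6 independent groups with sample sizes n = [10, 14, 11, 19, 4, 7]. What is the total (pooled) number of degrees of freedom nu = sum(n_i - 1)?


nu = sum_i (n_i - 1)
nu = ((10 - 1) + (14 - 1) + (11 - 1) + (19 - 1) + (4 - 1) + (7 - 1))
nu = 9 + 13 + 10 + 18 + 3 + 6
nu = 59

59


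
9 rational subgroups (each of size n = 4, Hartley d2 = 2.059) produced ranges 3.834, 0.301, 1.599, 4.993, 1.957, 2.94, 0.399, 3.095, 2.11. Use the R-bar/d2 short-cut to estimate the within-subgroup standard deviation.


R_bar = (3.834 + 0.301 + 1.599 + 4.993 + 1.957 + 2.94 + 0.399 + 3.095 + 2.11) / 9
R_bar = 21.228 / 9 = 2.3586667
sigma_hat = R_bar / d2 = 2.3586667 / 2.059 = 1.1455

1.1455


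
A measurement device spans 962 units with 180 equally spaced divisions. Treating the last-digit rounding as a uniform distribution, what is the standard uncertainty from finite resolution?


resolution = range / divisions
resolution = 962 / 180 = 5.3444444
u_res = resolution / (2*sqrt(3))
u_res = 5.3444444 / 3.4641016
u_res = 1.5428

1.5428


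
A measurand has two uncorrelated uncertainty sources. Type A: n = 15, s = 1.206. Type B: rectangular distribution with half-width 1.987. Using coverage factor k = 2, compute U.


u_A = s / sqrt(n) = 1.206 / sqrt(15) = 0.31138786
u_B = half_width / sqrt(3) = 1.987 / sqrt(3) = 1.147195
uc = sqrt(u_A^2 + u_B^2) = sqrt(0.31138786^2 + 1.147195^2) = 1.1887047
U = k * uc = 2 * 1.1887047
U = 2.3774

2.3774


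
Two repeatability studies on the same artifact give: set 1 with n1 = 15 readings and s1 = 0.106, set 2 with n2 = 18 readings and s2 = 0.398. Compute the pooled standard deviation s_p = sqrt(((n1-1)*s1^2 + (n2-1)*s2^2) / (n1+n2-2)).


s_p = sqrt(((n1-1)*s1^2 + (n2-1)*s2^2) / (n1+n2-2))
numerator = (15-1)*0.106^2 + (18-1)*0.398^2 = 0.157304 + 2.692868 = 2.850172
denominator = 15 + 18 - 2 = 31
s_p^2 = 2.850172 / 31 = 0.091941032
s_p = sqrt(0.091941032) = 0.3032

0.3032


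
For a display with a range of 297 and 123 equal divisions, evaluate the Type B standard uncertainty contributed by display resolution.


resolution = range / divisions
resolution = 297 / 123 = 2.4146341
u_res = resolution / (2*sqrt(3))
u_res = 2.4146341 / 3.4641016
u_res = 0.6970

0.6970


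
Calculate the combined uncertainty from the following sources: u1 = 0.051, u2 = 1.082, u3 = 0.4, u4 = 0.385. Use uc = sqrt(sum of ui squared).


uc = sqrt(0.051^2 + 1.082^2 + 0.4^2 + 0.385^2)
uc = sqrt(1.48155)
uc = 1.2172

1.2172


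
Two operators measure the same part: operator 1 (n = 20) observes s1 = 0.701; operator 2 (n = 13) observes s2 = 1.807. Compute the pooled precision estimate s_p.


s_p = sqrt(((n1-1)*s1^2 + (n2-1)*s2^2) / (n1+n2-2))
numerator = (20-1)*0.701^2 + (13-1)*1.807^2 = 9.336619 + 39.182988 = 48.519607
denominator = 20 + 13 - 2 = 31
s_p^2 = 48.519607 / 31 = 1.5651486
s_p = sqrt(1.5651486) = 1.2511

1.2511


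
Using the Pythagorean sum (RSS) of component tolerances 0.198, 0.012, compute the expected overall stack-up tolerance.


RSS = sqrt(0.198^2 + 0.012^2)
= sqrt(0.039348)
= 0.1984

0.1984


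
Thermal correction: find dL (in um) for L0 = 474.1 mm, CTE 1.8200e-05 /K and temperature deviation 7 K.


dL = L * alpha * dT
= 474.1 * 1.8200e-05 * 7
= 0.0604003 mm
dL_um = 0.0604003 * 1000 = 60.4003 um

60.4003


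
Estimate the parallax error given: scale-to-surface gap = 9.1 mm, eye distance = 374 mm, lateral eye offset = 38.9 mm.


error = h * offset / d
= 9.1 * 38.9 / 374
= 0.9465

0.9465


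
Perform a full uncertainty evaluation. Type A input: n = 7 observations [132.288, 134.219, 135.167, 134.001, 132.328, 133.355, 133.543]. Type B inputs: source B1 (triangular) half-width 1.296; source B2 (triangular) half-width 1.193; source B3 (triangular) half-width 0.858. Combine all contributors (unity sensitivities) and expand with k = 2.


mean = (132.288 + 134.219 + 135.167 + 134.001 + 132.328 + 133.355 + 133.543) / 7 = 133.5572857
s = sqrt(sum((x - mean)^2)/(n-1)) = 1.0319303
u_A = s / sqrt(n) = 1.0319303 / sqrt(7) = 0.39003299
u_B1 = 1.296 / sqrt(6) = 0.52908978
u_B2 = 1.193 / sqrt(6) = 0.48704021
u_B3 = 0.858 / sqrt(6) = 0.35027703
uc = sqrt(0.39003299^2 + 0.52908978^2 + 0.48704021^2 + 0.35027703^2) = 0.88992353
U = k * uc = 2 * 0.88992353
U = 1.7798

1.7798


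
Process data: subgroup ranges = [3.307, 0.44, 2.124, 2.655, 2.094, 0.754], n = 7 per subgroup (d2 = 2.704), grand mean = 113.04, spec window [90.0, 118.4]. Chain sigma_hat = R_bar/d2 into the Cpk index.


R_bar = (3.307 + 0.44 + 2.124 + 2.655 + 2.094 + 0.754) / 6 = 1.8956667
sigma = R_bar / d2 = 1.8956667 / 2.704 = 0.70106017
Cp = (USL - LSL)/(6*sigma) = (118.4 - 90.0)/(6*0.70106017) = 6.7517
Cpu = (118.4 - 113.04)/(3*0.70106017) = 2.5485
Cpl = (113.04 - 90.0)/(3*0.70106017) = 10.9548
Cpk = min(Cpu, Cpl) = 2.5485

2.5485


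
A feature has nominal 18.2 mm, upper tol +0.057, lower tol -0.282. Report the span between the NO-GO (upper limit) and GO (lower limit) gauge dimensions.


GO = nominal - lower_tol (smallest hole = maximum material condition)
GO = 18.2 - 0.282 = 17.918
NO-GO = nominal + upper_tol (largest hole = least material condition)
NO-GO = 18.2 + 0.057 = 18.257
spread = NO-GO - GO = 18.257 - 17.918 = 0.3390

0.3390


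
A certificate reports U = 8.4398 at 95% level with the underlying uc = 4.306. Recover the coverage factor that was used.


k = U / uc
k = 8.4398 / 4.306
k = 1.96

1.96


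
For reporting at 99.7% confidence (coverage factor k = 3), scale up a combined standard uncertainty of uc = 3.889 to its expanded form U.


U = k * uc
U = 3 * 3.889
U = 11.6670

11.6670


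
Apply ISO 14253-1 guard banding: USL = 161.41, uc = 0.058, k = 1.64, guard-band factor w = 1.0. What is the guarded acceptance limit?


U = k * uc = 1.64 * 0.058 = 0.09512
guard band g = w * U = 1.0 * 0.09512 = 0.09512
AL = USL - g = 161.41 - 0.09512
AL = 161.3149

161.3149


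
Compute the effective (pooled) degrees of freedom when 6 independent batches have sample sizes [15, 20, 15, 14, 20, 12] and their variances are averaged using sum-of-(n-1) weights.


nu = sum_i (n_i - 1)
nu = ((15 - 1) + (20 - 1) + (15 - 1) + (14 - 1) + (20 - 1) + (12 - 1))
nu = 14 + 19 + 14 + 13 + 19 + 11
nu = 90

90


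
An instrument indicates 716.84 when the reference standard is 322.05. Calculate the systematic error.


Systematic error = measured - true
= 716.84 - 322.05
= 394.7900

394.7900


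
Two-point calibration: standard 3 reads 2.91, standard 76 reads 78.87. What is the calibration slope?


slope = (y2 - y1) / (x2 - x1)
= (78.87 - 2.91) / (76 - 3)
= 75.9600 / 73
= 1.0405

1.0405


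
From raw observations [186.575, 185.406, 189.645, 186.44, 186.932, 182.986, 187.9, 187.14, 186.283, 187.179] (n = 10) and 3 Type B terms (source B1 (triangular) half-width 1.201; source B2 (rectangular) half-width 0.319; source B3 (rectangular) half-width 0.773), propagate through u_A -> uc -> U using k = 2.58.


mean = (186.575 + 185.406 + 189.645 + 186.44 + 186.932 + 182.986 + 187.9 + 187.14 + 186.283 + 187.179) / 10 = 186.6486
s = sqrt(sum((x - mean)^2)/(n-1)) = 1.7090874
u_A = s / sqrt(n) = 1.7090874 / sqrt(10) = 0.54046089
u_B1 = 1.201 / sqrt(6) = 0.4903062
u_B2 = 0.319 / sqrt(3) = 0.18417474
u_B3 = 0.773 / sqrt(3) = 0.44629176
uc = sqrt(0.54046089^2 + 0.4903062^2 + 0.18417474^2 + 0.44629176^2) = 0.87498275
U = k * uc = 2.58 * 0.87498275
U = 2.2575

2.2575


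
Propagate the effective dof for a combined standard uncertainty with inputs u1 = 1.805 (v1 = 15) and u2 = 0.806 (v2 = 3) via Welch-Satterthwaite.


uc = sqrt(u1^2 + u2^2) = sqrt(1.805^2 + 0.806^2) = 1.9767805
v_eff = uc^4 / (u1^4/v1 + u2^4/v2)
= 1.9767805^4 / (1.805^4/15 + 0.806^4/3)
= 15.269816 / 0.8483241
v_eff = 18.0000

18.0000


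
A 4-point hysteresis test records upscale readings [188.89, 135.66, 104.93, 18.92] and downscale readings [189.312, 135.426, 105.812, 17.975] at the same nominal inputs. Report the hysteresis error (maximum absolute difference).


|188.89 - 189.312| = 0.4220
|135.66 - 135.426| = 0.2340
|104.93 - 105.812| = 0.8820
|18.92 - 17.975| = 0.9450
hysteresis = max(diffs) = 0.9450

0.9450


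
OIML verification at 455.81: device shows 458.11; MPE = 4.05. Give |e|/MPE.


e = indication - reference = 458.11 - 455.81 = 2.3000
|e| = 2.3000
ratio = |e| / MPE = 2.3000 / 4.05
ratio = 0.5679

0.5679


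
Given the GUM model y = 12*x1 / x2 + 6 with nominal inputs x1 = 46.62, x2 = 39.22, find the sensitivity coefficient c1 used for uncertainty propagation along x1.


y = 12*x1 / x2 + 6
dy/dx1 = 12/x2
Evaluate at x2 = 39.22: c1 = 12 / 39.22
c1 = 0.3060

0.3060


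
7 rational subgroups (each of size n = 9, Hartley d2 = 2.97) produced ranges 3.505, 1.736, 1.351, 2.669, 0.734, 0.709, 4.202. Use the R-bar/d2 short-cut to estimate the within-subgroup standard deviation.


R_bar = (3.505 + 1.736 + 1.351 + 2.669 + 0.734 + 0.709 + 4.202) / 7
R_bar = 14.906 / 7 = 2.1294286
sigma_hat = R_bar / d2 = 2.1294286 / 2.97 = 0.7170

0.7170


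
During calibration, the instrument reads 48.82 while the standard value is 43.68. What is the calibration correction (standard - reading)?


Correction = standard - reading
= 43.68 - 48.82
= -5.1400

-5.1400


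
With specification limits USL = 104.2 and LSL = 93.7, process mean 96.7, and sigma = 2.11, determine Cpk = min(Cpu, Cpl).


Cpu = (USL - mean) / (3*sigma) = (104.2 - 96.7) / (3*2.11) = 1.1848
Cpl = (mean - LSL) / (3*sigma) = (96.7 - 93.7) / (3*2.11) = 0.4739
Cpk = min(Cpu, Cpl) = 0.4739

0.4739


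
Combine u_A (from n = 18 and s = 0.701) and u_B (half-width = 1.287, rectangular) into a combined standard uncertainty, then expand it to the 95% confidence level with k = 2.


u_A = s / sqrt(n) = 0.701 / sqrt(18) = 0.16522728
u_B = half_width / sqrt(3) = 1.287 / sqrt(3) = 0.7430498
uc = sqrt(u_A^2 + u_B^2) = sqrt(0.16522728^2 + 0.7430498^2) = 0.76119844
U = k * uc = 2 * 0.76119844
U = 1.5224

1.5224


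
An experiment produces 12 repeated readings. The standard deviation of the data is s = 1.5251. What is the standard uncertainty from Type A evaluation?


u_A = s / sqrt(n)
u_A = 1.5251 / sqrt(12)
u_A = 1.5251 / 3.4641016
u_A = 0.4403

0.4403


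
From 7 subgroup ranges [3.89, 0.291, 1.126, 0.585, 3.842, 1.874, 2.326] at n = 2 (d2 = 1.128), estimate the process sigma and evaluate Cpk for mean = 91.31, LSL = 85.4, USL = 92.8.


R_bar = (3.89 + 0.291 + 1.126 + 0.585 + 3.842 + 1.874 + 2.326) / 7 = 1.9905714
sigma = R_bar / d2 = 1.9905714 / 1.128 = 1.764691
Cp = (USL - LSL)/(6*sigma) = (92.8 - 85.4)/(6*1.764691) = 0.6989
Cpu = (92.8 - 91.31)/(3*1.764691) = 0.2814
Cpl = (91.31 - 85.4)/(3*1.764691) = 1.1163
Cpk = min(Cpu, Cpl) = 0.2814

0.2814


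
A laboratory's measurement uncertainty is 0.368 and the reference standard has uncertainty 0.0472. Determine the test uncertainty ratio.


TUR = u_lab / u_ref
= 0.368 / 0.0472
= 7.7966

7.7966


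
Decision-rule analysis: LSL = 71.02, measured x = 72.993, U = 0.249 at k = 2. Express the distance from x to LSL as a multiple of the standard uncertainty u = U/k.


u = U / k = 0.249 / 2 = 0.1245
margin = |LSL - x| = |71.02 - 72.993| = 1.973
z = margin / u = 1.973 / 0.1245
z = 15.8474

15.8474


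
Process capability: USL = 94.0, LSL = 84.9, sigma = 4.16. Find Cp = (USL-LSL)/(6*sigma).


Cp = (USL - LSL) / (6 * sigma)
= (94.0 - 84.9) / (6 * 4.16)
= 9.1000 / 24.9600
= 0.3646

0.3646


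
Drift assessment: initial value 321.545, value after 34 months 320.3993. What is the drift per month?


rate = (v2 - v1) / months
= (320.3993 - 321.545) / 34
= -1.1457 / 34
= -0.0337

-0.0337


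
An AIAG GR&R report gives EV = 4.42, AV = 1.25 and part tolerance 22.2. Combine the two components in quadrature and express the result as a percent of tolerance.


GRR = sqrt(EV^2 + AV^2) = sqrt(4.42^2 + 1.25^2) = 4.5933539
%GRR = GRR / tol * 100 = 4.5933539 / 22.2 * 100
%GRR = 20.6908

20.6908


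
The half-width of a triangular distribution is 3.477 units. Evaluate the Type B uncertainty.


u_B = half_width / sqrt(6)
u_B = 3.477 / 2.4494897
u_B = 1.4195

1.4195


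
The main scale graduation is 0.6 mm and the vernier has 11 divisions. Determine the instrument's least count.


LC = MSD / n_div
= 0.6 / 11
= 0.0545

0.0545


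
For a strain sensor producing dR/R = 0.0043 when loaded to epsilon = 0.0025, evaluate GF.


GF = (dR/R) / epsilon
= 0.0043 / 0.0025
= 1.7200

1.7200


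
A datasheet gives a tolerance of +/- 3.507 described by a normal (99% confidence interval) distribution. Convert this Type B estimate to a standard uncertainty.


u_B = half_width / 2.576
u_B = 3.507 / 2.576
u_B = 1.3614

1.3614


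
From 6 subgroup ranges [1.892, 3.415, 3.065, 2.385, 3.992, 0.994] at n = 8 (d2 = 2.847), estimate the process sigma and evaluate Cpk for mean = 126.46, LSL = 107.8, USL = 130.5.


R_bar = (1.892 + 3.415 + 3.065 + 2.385 + 3.992 + 0.994) / 6 = 2.6238333
sigma = R_bar / d2 = 2.6238333 / 2.847 = 0.92161338
Cp = (USL - LSL)/(6*sigma) = (130.5 - 107.8)/(6*0.92161338) = 4.1051
Cpu = (130.5 - 126.46)/(3*0.92161338) = 1.4612
Cpl = (126.46 - 107.8)/(3*0.92161338) = 6.7490
Cpk = min(Cpu, Cpl) = 1.4612

1.4612


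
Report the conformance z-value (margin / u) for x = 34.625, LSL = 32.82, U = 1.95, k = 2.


u = U / k = 1.95 / 2 = 0.975
margin = |LSL - x| = |32.82 - 34.625| = 1.805
z = margin / u = 1.805 / 0.975
z = 1.8513

1.8513


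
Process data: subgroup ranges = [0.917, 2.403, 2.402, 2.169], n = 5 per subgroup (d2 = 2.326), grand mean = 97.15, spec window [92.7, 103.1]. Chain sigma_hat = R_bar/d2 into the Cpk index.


R_bar = (0.917 + 2.403 + 2.402 + 2.169) / 4 = 1.97275
sigma = R_bar / d2 = 1.97275 / 2.326 = 0.84812984
Cp = (USL - LSL)/(6*sigma) = (103.1 - 92.7)/(6*0.84812984) = 2.0437
Cpu = (103.1 - 97.15)/(3*0.84812984) = 2.3385
Cpl = (97.15 - 92.7)/(3*0.84812984) = 1.7489
Cpk = min(Cpu, Cpl) = 1.7489

1.7489


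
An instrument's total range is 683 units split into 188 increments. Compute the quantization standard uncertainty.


resolution = range / divisions
resolution = 683 / 188 = 3.6329787
u_res = resolution / (2*sqrt(3))
u_res = 3.6329787 / 3.4641016
u_res = 1.0488

1.0488


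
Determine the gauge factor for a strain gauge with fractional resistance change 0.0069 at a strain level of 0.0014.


GF = (dR/R) / epsilon
= 0.0069 / 0.0014
= 4.9286

4.9286


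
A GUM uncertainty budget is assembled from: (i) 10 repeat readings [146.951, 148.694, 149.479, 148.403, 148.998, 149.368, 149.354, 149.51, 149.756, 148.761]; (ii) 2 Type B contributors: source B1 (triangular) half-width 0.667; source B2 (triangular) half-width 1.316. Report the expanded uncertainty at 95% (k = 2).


mean = (146.951 + 148.694 + 149.479 + 148.403 + 148.998 + 149.368 + 149.354 + 149.51 + 149.756 + 148.761) / 10 = 148.9274
s = sqrt(sum((x - mean)^2)/(n-1)) = 0.81477198
u_A = s / sqrt(n) = 0.81477198 / sqrt(10) = 0.25765352
u_B1 = 0.667 / sqrt(6) = 0.27230161
u_B2 = 1.316 / sqrt(6) = 0.53725475
uc = sqrt(0.25765352^2 + 0.27230161^2 + 0.53725475^2) = 0.65511539
U = k * uc = 2 * 0.65511539
U = 1.3102

1.3102


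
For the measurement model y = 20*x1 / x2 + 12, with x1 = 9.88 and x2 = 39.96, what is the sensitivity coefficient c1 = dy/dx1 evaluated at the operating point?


y = 20*x1 / x2 + 12
dy/dx1 = 20/x2
Evaluate at x2 = 39.96: c1 = 20 / 39.96
c1 = 0.5005

0.5005


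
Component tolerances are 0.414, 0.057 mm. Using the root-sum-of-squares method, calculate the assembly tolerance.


RSS = sqrt(0.414^2 + 0.057^2)
= sqrt(0.174645)
= 0.4179

0.4179


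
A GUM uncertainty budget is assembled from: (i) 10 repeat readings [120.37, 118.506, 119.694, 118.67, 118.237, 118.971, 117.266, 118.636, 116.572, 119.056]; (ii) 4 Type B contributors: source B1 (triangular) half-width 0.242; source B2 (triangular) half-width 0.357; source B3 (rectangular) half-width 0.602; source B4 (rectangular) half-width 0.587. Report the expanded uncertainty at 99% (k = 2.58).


mean = (120.37 + 118.506 + 119.694 + 118.67 + 118.237 + 118.971 + 117.266 + 118.636 + 116.572 + 119.056) / 10 = 118.5978
s = sqrt(sum((x - mean)^2)/(n-1)) = 1.0910956
u_A = s / sqrt(n) = 1.0910956 / sqrt(10) = 0.34503472
u_B1 = 0.242 / sqrt(6) = 0.098796086
u_B2 = 0.357 / sqrt(6) = 0.14574464
u_B3 = 0.602 / sqrt(3) = 0.34756486
u_B4 = 0.587 / sqrt(3) = 0.33890461
uc = sqrt(0.34503472^2 + 0.098796086^2 + 0.14574464^2 + 0.34756486^2 + 0.33890461^2) = 0.62105458
U = k * uc = 2.58 * 0.62105458
U = 1.6023

1.6023


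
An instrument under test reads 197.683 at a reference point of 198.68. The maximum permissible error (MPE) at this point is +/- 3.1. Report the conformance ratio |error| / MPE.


e = indication - reference = 197.683 - 198.68 = -0.9970
|e| = 0.9970
ratio = |e| / MPE = 0.9970 / 3.1
ratio = 0.3216

0.3216


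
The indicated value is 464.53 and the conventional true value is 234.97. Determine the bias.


Systematic error = measured - true
= 464.53 - 234.97
= 229.5600

229.5600


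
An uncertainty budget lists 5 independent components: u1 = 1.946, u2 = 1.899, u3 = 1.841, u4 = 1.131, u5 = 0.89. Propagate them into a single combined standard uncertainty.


uc = sqrt(1.946^2 + 1.899^2 + 1.841^2 + 1.131^2 + 0.89^2)
uc = sqrt(12.853659)
uc = 3.5852

3.5852


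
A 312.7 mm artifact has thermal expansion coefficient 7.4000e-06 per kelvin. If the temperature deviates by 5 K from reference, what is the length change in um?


dL = L * alpha * dT
= 312.7 * 7.4000e-06 * 5
= 0.0115699 mm
dL_um = 0.0115699 * 1000 = 11.5699 um

11.5699


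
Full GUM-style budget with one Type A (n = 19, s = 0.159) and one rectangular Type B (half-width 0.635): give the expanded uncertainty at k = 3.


u_A = s / sqrt(n) = 0.159 / sqrt(19) = 0.036477102
u_B = half_width / sqrt(3) = 0.635 / sqrt(3) = 0.36661742
uc = sqrt(u_A^2 + u_B^2) = sqrt(0.036477102^2 + 0.36661742^2) = 0.36842762
U = k * uc = 3 * 0.36842762
U = 1.1053

1.1053


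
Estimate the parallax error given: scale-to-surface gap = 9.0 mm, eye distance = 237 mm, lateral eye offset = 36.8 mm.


error = h * offset / d
= 9.0 * 36.8 / 237
= 1.3975

1.3975


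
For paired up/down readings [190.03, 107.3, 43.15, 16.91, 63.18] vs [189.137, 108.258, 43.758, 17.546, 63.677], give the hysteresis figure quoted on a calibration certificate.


|190.03 - 189.137| = 0.8930
|107.3 - 108.258| = 0.9580
|43.15 - 43.758| = 0.6080
|16.91 - 17.546| = 0.6360
|63.18 - 63.677| = 0.4970
hysteresis = max(diffs) = 0.9580

0.9580


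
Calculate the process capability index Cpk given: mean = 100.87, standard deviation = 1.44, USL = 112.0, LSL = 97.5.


Cpu = (USL - mean) / (3*sigma) = (112.0 - 100.87) / (3*1.44) = 2.5764
Cpl = (mean - LSL) / (3*sigma) = (100.87 - 97.5) / (3*1.44) = 0.7801
Cpk = min(Cpu, Cpl) = 0.7801

0.7801


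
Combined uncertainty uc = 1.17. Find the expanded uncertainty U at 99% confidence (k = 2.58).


U = k * uc
U = 2.58 * 1.17
U = 3.0186

3.0186


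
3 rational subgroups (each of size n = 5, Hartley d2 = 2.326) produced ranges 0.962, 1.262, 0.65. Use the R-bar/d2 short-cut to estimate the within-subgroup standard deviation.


R_bar = (0.962 + 1.262 + 0.65) / 3
R_bar = 2.874 / 3 = 0.958
sigma_hat = R_bar / d2 = 0.958 / 2.326 = 0.4119

0.4119


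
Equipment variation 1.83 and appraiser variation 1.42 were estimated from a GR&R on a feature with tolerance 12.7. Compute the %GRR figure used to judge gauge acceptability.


GRR = sqrt(EV^2 + AV^2) = sqrt(1.83^2 + 1.42^2) = 2.3163117
%GRR = GRR / tol * 100 = 2.3163117 / 12.7 * 100
%GRR = 18.2387

18.2387


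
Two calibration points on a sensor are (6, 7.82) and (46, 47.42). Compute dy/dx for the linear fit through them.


slope = (y2 - y1) / (x2 - x1)
= (47.42 - 7.82) / (46 - 6)
= 39.6000 / 40
= 0.9900

0.9900


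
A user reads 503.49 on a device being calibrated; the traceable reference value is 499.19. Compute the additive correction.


Correction = standard - reading
= 499.19 - 503.49
= -4.3000

-4.3000


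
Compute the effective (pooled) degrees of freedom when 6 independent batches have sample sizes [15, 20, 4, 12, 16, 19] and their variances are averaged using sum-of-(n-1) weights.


nu = sum_i (n_i - 1)
nu = ((15 - 1) + (20 - 1) + (4 - 1) + (12 - 1) + (16 - 1) + (19 - 1))
nu = 14 + 19 + 3 + 11 + 15 + 18
nu = 80

80


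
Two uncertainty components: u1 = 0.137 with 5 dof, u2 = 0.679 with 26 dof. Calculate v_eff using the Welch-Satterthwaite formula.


uc = sqrt(u1^2 + u2^2) = sqrt(0.137^2 + 0.679^2) = 0.69268319
v_eff = uc^4 / (u1^4/v1 + u2^4/v2)
= 0.69268319^4 / (0.137^4/5 + 0.679^4/26)
= 0.23021764 / 0.0082457937
v_eff = 27.9194

27.9194


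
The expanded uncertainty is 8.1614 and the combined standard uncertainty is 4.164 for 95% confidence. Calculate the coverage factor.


k = U / uc
k = 8.1614 / 4.164
k = 1.96

1.96


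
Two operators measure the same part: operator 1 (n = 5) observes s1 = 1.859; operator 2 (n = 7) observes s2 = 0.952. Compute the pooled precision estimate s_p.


s_p = sqrt(((n1-1)*s1^2 + (n2-1)*s2^2) / (n1+n2-2))
numerator = (5-1)*1.859^2 + (7-1)*0.952^2 = 13.823524 + 5.437824 = 19.261348
denominator = 5 + 7 - 2 = 10
s_p^2 = 19.261348 / 10 = 1.9261348
s_p = sqrt(1.9261348) = 1.3879

1.3879


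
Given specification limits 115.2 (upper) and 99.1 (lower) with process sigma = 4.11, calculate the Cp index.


Cp = (USL - LSL) / (6 * sigma)
= (115.2 - 99.1) / (6 * 4.11)
= 16.1000 / 24.6600
= 0.6529

0.6529


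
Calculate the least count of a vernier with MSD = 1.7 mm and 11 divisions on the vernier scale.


LC = MSD / n_div
= 1.7 / 11
= 0.1545

0.1545


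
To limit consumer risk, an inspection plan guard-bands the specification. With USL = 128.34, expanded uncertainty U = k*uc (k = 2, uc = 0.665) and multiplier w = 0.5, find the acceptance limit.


U = k * uc = 2 * 0.665 = 1.33
guard band g = w * U = 0.5 * 1.33 = 0.665
AL = USL - g = 128.34 - 0.665
AL = 127.6750

127.6750


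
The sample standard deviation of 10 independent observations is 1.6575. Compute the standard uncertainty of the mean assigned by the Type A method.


u_A = s / sqrt(n)
u_A = 1.6575 / sqrt(10)
u_A = 1.6575 / 3.1622777
u_A = 0.5241

0.5241


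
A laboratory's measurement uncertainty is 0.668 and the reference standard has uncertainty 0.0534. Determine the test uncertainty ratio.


TUR = u_lab / u_ref
= 0.668 / 0.0534
= 12.5094

12.5094


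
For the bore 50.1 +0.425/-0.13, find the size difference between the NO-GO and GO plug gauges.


GO = nominal - lower_tol (smallest hole = maximum material condition)
GO = 50.1 - 0.13 = 49.97
NO-GO = nominal + upper_tol (largest hole = least material condition)
NO-GO = 50.1 + 0.425 = 50.525
spread = NO-GO - GO = 50.525 - 49.97 = 0.5550

0.5550


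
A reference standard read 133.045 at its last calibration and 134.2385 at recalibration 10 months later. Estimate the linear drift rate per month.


rate = (v2 - v1) / months
= (134.2385 - 133.045) / 10
= 1.1935 / 10
= 0.1194

0.1194


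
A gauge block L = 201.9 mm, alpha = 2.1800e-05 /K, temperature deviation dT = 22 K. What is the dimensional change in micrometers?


dL = L * alpha * dT
= 201.9 * 2.1800e-05 * 22
= 0.0968312 mm
dL_um = 0.0968312 * 1000 = 96.8312 um

96.8312


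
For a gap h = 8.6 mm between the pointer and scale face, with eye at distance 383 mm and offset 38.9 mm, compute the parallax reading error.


error = h * offset / d
= 8.6 * 38.9 / 383
= 0.8735

0.8735


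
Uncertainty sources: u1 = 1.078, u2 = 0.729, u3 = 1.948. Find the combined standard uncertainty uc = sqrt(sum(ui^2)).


uc = sqrt(1.078^2 + 0.729^2 + 1.948^2)
uc = sqrt(5.488229)
uc = 2.3427

2.3427


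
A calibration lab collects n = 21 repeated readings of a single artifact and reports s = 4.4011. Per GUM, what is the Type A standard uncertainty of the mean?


u_A = s / sqrt(n)
u_A = 4.4011 / sqrt(21)
u_A = 4.4011 / 4.5825757
u_A = 0.9604

0.9604


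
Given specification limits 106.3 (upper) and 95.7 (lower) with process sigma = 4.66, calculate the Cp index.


Cp = (USL - LSL) / (6 * sigma)
= (106.3 - 95.7) / (6 * 4.66)
= 10.6000 / 27.9600
= 0.3791

0.3791


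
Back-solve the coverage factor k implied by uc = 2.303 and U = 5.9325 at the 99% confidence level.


k = U / uc
k = 5.9325 / 2.303
k = 2.576

2.576


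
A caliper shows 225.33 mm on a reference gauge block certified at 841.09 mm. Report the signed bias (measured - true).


Systematic error = measured - true
= 225.33 - 841.09
= -615.7600

-615.7600


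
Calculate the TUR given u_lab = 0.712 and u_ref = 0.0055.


TUR = u_lab / u_ref
= 0.712 / 0.0055
= 129.4545

129.4545


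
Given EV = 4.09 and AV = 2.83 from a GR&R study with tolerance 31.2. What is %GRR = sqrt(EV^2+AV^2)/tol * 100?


GRR = sqrt(EV^2 + AV^2) = sqrt(4.09^2 + 2.83^2) = 4.9736305
%GRR = GRR / tol * 100 = 4.9736305 / 31.2 * 100
%GRR = 15.9411

15.9411


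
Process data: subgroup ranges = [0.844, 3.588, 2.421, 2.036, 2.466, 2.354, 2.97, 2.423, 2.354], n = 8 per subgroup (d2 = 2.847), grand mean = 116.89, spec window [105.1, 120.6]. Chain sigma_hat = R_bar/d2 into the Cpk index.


R_bar = (0.844 + 3.588 + 2.421 + 2.036 + 2.466 + 2.354 + 2.97 + 2.423 + 2.354) / 9 = 2.384
sigma = R_bar / d2 = 2.384 / 2.847 = 0.83737267
Cp = (USL - LSL)/(6*sigma) = (120.6 - 105.1)/(6*0.83737267) = 3.0850
Cpu = (120.6 - 116.89)/(3*0.83737267) = 1.4768
Cpl = (116.89 - 105.1)/(3*0.83737267) = 4.6933
Cpk = min(Cpu, Cpl) = 1.4768

1.4768
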